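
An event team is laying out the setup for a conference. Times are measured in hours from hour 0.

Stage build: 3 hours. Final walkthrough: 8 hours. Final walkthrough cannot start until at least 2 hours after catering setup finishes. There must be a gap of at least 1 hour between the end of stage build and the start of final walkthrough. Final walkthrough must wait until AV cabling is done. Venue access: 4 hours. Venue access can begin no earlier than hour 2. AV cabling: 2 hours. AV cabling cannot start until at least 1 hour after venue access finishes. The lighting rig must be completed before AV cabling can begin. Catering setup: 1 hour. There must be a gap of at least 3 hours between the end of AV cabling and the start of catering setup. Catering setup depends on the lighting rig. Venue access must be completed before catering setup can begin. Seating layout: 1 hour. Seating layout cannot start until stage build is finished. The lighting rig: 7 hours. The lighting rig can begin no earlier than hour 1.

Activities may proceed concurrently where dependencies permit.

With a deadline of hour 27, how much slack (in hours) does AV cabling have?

3

After its own release at hour 1, the lighting rig can start at hour 1 and finishes at hour 8.
Venue access cannot begin until its own release at hour 2. It runs from hour 2 to 2 + 4 = hour 6.
AV cabling needs all of venue access (finishes hour 6, plus 1-hour gap → hour 7); the lighting rig (finishes hour 8). That puts its earliest start at hour 8; it finishes at 8 + 2 = hour 10.

Working backward from the deadline:
Final walkthrough has no dependents, so it just needs to finish by hour 27. Starting by 27 − 8 = hour 19 achieves that.
Catering setup has to be done before final walkthrough (must start by hour 19, minus 2-hour gap → hour 17). That means finishing by hour 17, i.e. starting by 17 − 1 = hour 16.
AV cabling feeds catering setup (must start by hour 16, minus 3-hour gap → hour 13); final walkthrough (must start by hour 19). Taking the minimum, AV cabling must finish by hour 13 and start by 13 − 2 = hour 11.
So AV cabling can start as early as hour 8 and as late as hour 11, giving 11 − 8 = 3 hours of slack.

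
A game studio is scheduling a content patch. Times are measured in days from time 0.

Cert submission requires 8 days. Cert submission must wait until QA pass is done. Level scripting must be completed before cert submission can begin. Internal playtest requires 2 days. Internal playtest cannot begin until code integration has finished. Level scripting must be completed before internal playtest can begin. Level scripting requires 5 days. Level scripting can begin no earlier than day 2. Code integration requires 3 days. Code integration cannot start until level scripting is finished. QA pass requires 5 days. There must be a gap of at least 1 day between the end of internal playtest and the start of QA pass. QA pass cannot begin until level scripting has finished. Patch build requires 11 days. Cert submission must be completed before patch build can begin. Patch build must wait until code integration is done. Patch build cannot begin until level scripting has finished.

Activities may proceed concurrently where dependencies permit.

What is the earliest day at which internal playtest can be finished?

Level scripting waits on its own release at day 2, so it starts at day 2 and finishes at 2 + 5 = day 7.
Code integration waits on level scripting (finishes day 7), so it starts at day 7 and finishes at 7 + 3 = day 10.
Internal playtest has to wait for code integration (finishes day 10); level scripting (finishes day 7). The latest of these is day 10, so internal playtest runs day 10 to 10 + 2 = day 12.

12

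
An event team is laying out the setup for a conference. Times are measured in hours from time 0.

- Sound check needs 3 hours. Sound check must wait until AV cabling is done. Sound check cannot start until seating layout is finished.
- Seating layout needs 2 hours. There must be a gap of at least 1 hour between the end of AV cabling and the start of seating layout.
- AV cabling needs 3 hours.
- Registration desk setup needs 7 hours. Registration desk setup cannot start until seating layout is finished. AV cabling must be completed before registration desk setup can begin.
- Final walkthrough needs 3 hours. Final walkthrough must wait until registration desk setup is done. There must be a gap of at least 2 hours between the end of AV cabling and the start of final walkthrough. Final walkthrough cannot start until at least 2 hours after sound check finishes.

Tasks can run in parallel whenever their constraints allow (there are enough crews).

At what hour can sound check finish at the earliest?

Nothing blocks AV cabling, so it runs from hour 0 to hour 3.
Seating layout waits on AV cabling (finishes hour 3, plus 1-hour gap → hour 4), so it starts at hour 4 and finishes at 4 + 2 = hour 6.
For sound check: AV cabling (finishes hour 3); seating layout (finishes hour 6). Taking the maximum gives a start of hour 6, and it finishes at 6 + 3 = hour 9.

9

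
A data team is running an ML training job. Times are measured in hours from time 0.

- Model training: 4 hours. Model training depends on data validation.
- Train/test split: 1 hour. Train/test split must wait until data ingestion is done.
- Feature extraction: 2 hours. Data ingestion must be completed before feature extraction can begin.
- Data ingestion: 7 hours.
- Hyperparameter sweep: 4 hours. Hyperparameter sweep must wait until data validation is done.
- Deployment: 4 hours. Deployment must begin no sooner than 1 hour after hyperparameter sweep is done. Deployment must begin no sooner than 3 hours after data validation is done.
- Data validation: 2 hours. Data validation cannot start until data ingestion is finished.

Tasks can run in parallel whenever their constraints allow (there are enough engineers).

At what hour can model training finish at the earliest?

13

Data ingestion has no prerequisites, so it starts at hour 0 and finishes at hour 7.
Data validation cannot begin until data ingestion (finishes hour 7). It runs from hour 7 to 7 + 2 = hour 9.
Model training cannot begin until data validation (finishes hour 9). It runs from hour 9 to 9 + 4 = hour 13.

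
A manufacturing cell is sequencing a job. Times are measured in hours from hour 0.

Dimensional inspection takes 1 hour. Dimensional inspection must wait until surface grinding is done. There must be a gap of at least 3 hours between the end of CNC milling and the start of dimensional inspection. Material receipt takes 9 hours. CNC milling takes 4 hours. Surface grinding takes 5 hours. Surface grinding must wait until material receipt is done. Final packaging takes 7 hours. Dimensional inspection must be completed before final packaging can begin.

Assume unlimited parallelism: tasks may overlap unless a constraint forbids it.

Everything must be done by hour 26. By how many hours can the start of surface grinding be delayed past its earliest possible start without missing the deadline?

4

Material receipt has no prerequisites, so it starts at hour 0 and finishes at hour 9.
After material receipt (finishes hour 9), surface grinding can start at hour 9 and finishes at hour 14.

Working backward from the deadline:
Final packaging must finish by hour 26; it takes 7 hours, so it must start by 26 − 7 = hour 19.
Dimensional inspection has to be done before final packaging (must start by hour 19). That means finishing by hour 19, i.e. starting by 19 − 1 = hour 18.
Surface grinding must finish before dimensional inspection (must start by hour 18). With a 5-hour duration, surface grinding must start by 18 − 5 = hour 13.
So surface grinding can start as early as hour 9 and as late as hour 13, giving 13 − 9 = 4 hours of slack.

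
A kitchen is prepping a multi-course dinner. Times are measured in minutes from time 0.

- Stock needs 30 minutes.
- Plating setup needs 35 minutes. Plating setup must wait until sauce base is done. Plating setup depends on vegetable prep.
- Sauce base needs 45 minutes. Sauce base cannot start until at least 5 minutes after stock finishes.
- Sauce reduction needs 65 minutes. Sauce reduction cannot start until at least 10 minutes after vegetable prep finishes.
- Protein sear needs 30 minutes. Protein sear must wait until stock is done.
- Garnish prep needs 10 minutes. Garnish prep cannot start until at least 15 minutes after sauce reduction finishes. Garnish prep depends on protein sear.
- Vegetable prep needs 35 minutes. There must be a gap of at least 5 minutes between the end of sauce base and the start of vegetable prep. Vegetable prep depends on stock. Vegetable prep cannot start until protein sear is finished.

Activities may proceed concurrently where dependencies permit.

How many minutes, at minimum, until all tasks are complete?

Nothing blocks stock, so it runs from minute 0 to minute 30.
Protein sear waits on stock (finishes minute 30), so it starts at minute 30 and finishes at 30 + 30 = minute 60.
Sauce base cannot begin until stock (finishes minute 30, plus 5-minute gap → minute 35). It runs from minute 35 to 35 + 45 = minute 80.
For vegetable prep: sauce base (finishes minute 80, plus 5-minute gap → minute 85); stock (finishes minute 30); protein sear (finishes minute 60). Taking the maximum gives a start of minute 85, and it finishes at 85 + 35 = minute 120.
Plating setup has to wait for sauce base (finishes minute 80); vegetable prep (finishes minute 120). The latest of these is minute 120, so plating setup runs minute 120 to 120 + 35 = minute 155.
Sauce reduction cannot begin until vegetable prep (finishes minute 120, plus 10-minute gap → minute 130). It runs from minute 130 to 130 + 65 = minute 195.
For garnish prep: sauce reduction (finishes minute 195, plus 15-minute gap → minute 210); protein sear (finishes minute 60). Taking the maximum gives a start of minute 210, and it finishes at 210 + 10 = minute 220.
All tasks are finished once the last one completes. Finish times: Stock at 30, Sauce base at 80, Protein sear at 60, Vegetable prep at 120, Sauce reduction at 195, Plating setup at 155, Garnish prep at 220. The latest is minute 220.

220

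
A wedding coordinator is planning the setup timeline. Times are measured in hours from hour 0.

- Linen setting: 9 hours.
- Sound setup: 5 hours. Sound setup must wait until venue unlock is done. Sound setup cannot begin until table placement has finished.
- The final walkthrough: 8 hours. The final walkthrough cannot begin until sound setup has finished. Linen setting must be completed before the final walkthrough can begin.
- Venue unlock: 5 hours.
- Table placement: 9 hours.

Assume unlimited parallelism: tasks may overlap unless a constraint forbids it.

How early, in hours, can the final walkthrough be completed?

Linen setting has no prerequisites, so it starts at hour 0 and finishes at hour 9.
Table placement has no prerequisites, so it starts at hour 0 and finishes at hour 9.
Venue unlock can start immediately at hour 0; it finishes at hour 5.
Sound setup needs all of venue unlock (finishes hour 5); table placement (finishes hour 9). That puts its earliest start at hour 9; it finishes at 9 + 5 = hour 14.
The final walkthrough needs all of sound setup (finishes hour 14); linen setting (finishes hour 9). That puts its earliest start at hour 14; it finishes at 14 + 8 = hour 22.

22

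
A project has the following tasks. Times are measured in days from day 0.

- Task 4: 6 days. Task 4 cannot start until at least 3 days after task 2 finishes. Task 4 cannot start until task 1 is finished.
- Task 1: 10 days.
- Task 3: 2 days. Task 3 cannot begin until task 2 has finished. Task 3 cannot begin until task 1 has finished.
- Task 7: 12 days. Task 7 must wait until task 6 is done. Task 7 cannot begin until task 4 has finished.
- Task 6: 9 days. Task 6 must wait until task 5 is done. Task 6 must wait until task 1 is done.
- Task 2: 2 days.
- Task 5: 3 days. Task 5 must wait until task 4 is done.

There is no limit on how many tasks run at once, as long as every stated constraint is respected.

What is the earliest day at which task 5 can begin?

Task 2 has no prerequisites, so it starts at day 0 and finishes at day 2.
Nothing blocks task 1, so it runs from day 0 to day 10.
Task 4 needs all of task 2 (finishes day 2, plus 3-day gap → day 5); task 1 (finishes day 10). That puts its earliest start at day 10; it finishes at 10 + 6 = day 16.
Task 5 waits on task 4 (finishes day 16), so the earliest it can start is day 16.

16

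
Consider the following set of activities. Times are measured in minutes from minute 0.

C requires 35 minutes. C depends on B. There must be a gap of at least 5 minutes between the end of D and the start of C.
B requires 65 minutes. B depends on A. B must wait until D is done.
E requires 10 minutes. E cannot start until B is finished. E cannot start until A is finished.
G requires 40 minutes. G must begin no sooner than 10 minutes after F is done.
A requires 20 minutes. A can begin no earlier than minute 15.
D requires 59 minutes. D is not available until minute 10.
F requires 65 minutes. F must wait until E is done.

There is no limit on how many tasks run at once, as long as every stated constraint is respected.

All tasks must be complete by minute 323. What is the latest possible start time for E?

To finish by minute 323, G (duration 40) must start no later than minute 283.
F has to be done before G (must start by minute 283, minus 10-minute gap → minute 273). That means finishing by minute 273, i.e. starting by 273 − 65 = minute 208.
Since F (must start by minute 208) depends on it, E must finish by minute 208. Backing off its 10-minute duration gives a latest start of minute 198.

198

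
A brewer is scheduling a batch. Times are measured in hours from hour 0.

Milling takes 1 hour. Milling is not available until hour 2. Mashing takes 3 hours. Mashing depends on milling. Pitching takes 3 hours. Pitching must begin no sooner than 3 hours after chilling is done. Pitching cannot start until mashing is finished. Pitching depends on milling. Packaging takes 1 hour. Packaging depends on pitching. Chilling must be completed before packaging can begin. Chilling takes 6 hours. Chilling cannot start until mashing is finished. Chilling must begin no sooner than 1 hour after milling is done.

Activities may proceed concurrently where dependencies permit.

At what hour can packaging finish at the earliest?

19

Milling waits on its own release at hour 2, so it starts at hour 2 and finishes at 2 + 1 = hour 3.
After milling (finishes hour 3), mashing can start at hour 3 and finishes at hour 6.
For chilling: mashing (finishes hour 6); milling (finishes hour 3, plus 1-hour gap → hour 4). Taking the maximum gives a start of hour 6, and it finishes at 6 + 6 = hour 12.
Pitching has to wait for chilling (finishes hour 12, plus 3-hour gap → hour 15); mashing (finishes hour 6); milling (finishes hour 3). The latest of these is hour 15, so pitching runs hour 15 to 15 + 3 = hour 18.
Packaging needs all of pitching (finishes hour 18); chilling (finishes hour 12). That puts its earliest start at hour 18; it finishes at 18 + 1 = hour 19.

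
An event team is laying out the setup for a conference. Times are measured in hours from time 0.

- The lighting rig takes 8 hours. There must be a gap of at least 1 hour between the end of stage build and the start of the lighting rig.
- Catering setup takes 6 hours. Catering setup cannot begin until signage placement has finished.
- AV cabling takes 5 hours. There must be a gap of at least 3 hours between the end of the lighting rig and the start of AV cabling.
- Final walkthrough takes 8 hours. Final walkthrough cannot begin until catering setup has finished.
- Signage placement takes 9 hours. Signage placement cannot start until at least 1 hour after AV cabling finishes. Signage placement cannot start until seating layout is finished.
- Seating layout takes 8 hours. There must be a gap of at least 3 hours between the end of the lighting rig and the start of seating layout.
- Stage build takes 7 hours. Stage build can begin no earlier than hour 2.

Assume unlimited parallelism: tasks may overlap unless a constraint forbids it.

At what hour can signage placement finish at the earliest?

38

Stage build cannot begin until its own release at hour 2. It runs from hour 2 to 2 + 7 = hour 9.
The lighting rig waits on stage build (finishes hour 9, plus 1-hour gap → hour 10), so it starts at hour 10 and finishes at 10 + 8 = hour 18.
Seating layout waits on the lighting rig (finishes hour 18, plus 3-hour gap → hour 21), so it starts at hour 21 and finishes at 21 + 8 = hour 29.
AV cabling waits on the lighting rig (finishes hour 18, plus 3-hour gap → hour 21), so it starts at hour 21 and finishes at 21 + 5 = hour 26.
Signage placement needs all of AV cabling (finishes hour 26, plus 1-hour gap → hour 27); seating layout (finishes hour 29). That puts its earliest start at hour 29; it finishes at 29 + 9 = hour 38.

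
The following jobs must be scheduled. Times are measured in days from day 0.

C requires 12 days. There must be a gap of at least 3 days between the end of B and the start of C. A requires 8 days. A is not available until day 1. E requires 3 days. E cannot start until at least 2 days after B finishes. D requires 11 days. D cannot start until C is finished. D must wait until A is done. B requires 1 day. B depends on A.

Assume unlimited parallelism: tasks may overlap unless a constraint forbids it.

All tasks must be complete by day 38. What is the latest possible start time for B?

11

D must finish by day 38; it takes 11 days, so it must start by 38 − 11 = day 27.
C must finish before D (must start by day 27). With a 12-day duration, C must start by 27 − 12 = day 15.
To finish by day 38, E (duration 3) must start no later than day 35.
B feeds C (must start by day 15, minus 3-day gap → day 12); E (must start by day 35, minus 2-day gap → day 33). Taking the minimum, B must finish by day 12 and start by 12 − 1 = day 11.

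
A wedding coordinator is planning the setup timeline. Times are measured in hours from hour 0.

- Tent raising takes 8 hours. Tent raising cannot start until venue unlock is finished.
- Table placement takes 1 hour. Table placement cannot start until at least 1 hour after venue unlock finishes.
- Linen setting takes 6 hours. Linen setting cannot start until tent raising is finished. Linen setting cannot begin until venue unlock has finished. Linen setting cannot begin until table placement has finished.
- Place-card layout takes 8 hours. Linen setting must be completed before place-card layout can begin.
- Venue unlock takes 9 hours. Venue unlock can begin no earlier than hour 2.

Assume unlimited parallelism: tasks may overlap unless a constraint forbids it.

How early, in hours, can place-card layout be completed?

33

Venue unlock waits on its own release at hour 2, so it starts at hour 2 and finishes at 2 + 9 = hour 11.
Table placement cannot begin until venue unlock (finishes hour 11, plus 1-hour gap → hour 12). It runs from hour 12 to 12 + 1 = hour 13.
Tent raising waits on venue unlock (finishes hour 11), so it starts at hour 11 and finishes at 11 + 8 = hour 19.
Linen setting has to wait for tent raising (finishes hour 19); venue unlock (finishes hour 11); table placement (finishes hour 13). The latest of these is hour 19, so linen setting runs hour 19 to 19 + 6 = hour 25.
Place-card layout waits on linen setting (finishes hour 25), so it starts at hour 25 and finishes at 25 + 8 = hour 33.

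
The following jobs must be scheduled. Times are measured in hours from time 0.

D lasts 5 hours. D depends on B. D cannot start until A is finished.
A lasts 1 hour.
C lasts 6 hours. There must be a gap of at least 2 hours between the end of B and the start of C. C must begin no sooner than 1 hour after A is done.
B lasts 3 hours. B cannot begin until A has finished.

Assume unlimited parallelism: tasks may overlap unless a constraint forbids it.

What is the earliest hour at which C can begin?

Nothing blocks A, so it runs from hour 0 to hour 1.
B cannot begin until A (finishes hour 1). It runs from hour 1 to 1 + 3 = hour 4.
C waits on B (finishes hour 4, plus 2-hour gap → hour 6); A (finishes hour 1, plus 1-hour gap → hour 2). The latest of these is hour 6, which is the earliest C can start.

6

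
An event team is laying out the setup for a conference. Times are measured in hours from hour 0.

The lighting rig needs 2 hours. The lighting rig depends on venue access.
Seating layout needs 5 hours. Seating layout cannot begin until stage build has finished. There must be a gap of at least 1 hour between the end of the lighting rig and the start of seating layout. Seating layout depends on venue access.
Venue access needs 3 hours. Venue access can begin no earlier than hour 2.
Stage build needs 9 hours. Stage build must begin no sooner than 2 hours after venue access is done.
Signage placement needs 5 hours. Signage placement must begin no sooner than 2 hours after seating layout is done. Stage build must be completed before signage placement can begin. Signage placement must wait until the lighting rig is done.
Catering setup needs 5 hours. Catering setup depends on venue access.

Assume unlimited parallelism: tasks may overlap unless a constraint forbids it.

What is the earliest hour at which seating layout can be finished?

Venue access waits on its own release at hour 2, so it starts at hour 2 and finishes at 2 + 3 = hour 5.
The lighting rig cannot begin until venue access (finishes hour 5). It runs from hour 5 to 5 + 2 = hour 7.
Stage build waits on venue access (finishes hour 5, plus 2-hour gap → hour 7), so it starts at hour 7 and finishes at 7 + 9 = hour 16.
Seating layout cannot start until stage build (finishes hour 16); the lighting rig (finishes hour 7, plus 1-hour gap → hour 8); venue access (finishes hour 5). The controlling bound is hour 16, so seating layout finishes at 16 + 5 = hour 21.

21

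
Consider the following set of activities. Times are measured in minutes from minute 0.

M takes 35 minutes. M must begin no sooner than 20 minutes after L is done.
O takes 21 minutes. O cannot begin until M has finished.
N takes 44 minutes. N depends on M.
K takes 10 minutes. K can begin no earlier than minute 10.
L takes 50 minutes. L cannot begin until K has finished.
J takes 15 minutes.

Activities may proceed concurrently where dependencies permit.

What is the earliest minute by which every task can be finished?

K cannot begin until its own release at minute 10. It runs from minute 10 to 10 + 10 = minute 20.
L waits on K (finishes minute 20), so it starts at minute 20 and finishes at 20 + 50 = minute 70.
After L (finishes minute 70, plus 20-minute gap → minute 90), M can start at minute 90 and finishes at minute 125.
After M (finishes minute 125), O can start at minute 125 and finishes at minute 146.
After M (finishes minute 125), N can start at minute 125 and finishes at minute 169.
J has no prerequisites, so it starts at minute 0 and finishes at minute 15.
All tasks are finished once the last one completes. Finish times: J at 15, K at 20, L at 70, M at 125, N at 169, O at 146. The latest is minute 169.

169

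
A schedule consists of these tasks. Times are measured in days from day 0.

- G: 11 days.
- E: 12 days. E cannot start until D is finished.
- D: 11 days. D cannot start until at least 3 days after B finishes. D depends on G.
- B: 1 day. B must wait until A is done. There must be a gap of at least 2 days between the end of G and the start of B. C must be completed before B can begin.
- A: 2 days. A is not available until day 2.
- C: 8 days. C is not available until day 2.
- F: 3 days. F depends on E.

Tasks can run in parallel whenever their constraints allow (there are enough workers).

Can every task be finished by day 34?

No

G can start immediately at day 0; it finishes at day 11.
After its own release at day 2, C can start at day 2 and finishes at day 10.
A waits on its own release at day 2, so it starts at day 2 and finishes at 2 + 2 = day 4.
B has to wait for A (finishes day 4); G (finishes day 11, plus 2-day gap → day 13); C (finishes day 10). The latest of these is day 13, so B runs day 13 to 13 + 1 = day 14.
D needs all of B (finishes day 14, plus 3-day gap → day 17); G (finishes day 11). That puts its earliest start at day 17; it finishes at 17 + 11 = day 28.
After D (finishes day 28), E can start at day 28 and finishes at day 40.
F waits on E (finishes day 40), so it starts at day 40 and finishes at 40 + 3 = day 43.
The earliest everything can be done is day 43, which is after the deadline of 34, so it is not possible.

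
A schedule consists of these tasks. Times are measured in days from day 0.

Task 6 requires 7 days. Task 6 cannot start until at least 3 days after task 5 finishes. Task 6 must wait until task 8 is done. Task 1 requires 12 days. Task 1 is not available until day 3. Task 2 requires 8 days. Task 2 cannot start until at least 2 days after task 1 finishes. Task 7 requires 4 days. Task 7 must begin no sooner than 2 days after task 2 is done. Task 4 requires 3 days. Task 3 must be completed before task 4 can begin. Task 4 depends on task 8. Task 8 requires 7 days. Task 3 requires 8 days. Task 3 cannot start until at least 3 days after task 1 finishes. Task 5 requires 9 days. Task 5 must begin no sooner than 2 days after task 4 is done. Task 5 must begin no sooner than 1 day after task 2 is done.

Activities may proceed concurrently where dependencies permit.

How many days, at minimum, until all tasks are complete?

50

Task 8 has no prerequisites, so it starts at day 0 and finishes at day 7.
Task 1 cannot begin until its own release at day 3. It runs from day 3 to 3 + 12 = day 15.
Task 3 cannot begin until task 1 (finishes day 15, plus 3-day gap → day 18). It runs from day 18 to 18 + 8 = day 26.
For task 4: task 3 (finishes day 26); task 8 (finishes day 7). Taking the maximum gives a start of day 26, and it finishes at 26 + 3 = day 29.
Task 2 waits on task 1 (finishes day 15, plus 2-day gap → day 17), so it starts at day 17 and finishes at 17 + 8 = day 25.
Task 7 waits on task 2 (finishes day 25, plus 2-day gap → day 27), so it starts at day 27 and finishes at 27 + 4 = day 31.
For task 5: task 4 (finishes day 29, plus 2-day gap → day 31); task 2 (finishes day 25, plus 1-day gap → day 26). Taking the maximum gives a start of day 31, and it finishes at 31 + 9 = day 40.
Task 6 cannot start until task 5 (finishes day 40, plus 3-day gap → day 43); task 8 (finishes day 7). The controlling bound is day 43, so task 6 finishes at 43 + 7 = day 50.
All tasks are finished once the last one completes. Finish times: Task 1 at 15, Task 2 at 25, Task 3 at 26, Task 4 at 29, Task 5 at 40, Task 6 at 50, Task 7 at 31, Task 8 at 7. The latest is day 50.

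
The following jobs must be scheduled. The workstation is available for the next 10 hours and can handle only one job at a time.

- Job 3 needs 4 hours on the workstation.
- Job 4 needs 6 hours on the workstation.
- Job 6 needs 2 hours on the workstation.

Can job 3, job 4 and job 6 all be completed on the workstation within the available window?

Running back to back, the jobs need 4 + 6 + 2 = 12 hours on the workstation.
Since 12 > 10, they cannot all fit.

No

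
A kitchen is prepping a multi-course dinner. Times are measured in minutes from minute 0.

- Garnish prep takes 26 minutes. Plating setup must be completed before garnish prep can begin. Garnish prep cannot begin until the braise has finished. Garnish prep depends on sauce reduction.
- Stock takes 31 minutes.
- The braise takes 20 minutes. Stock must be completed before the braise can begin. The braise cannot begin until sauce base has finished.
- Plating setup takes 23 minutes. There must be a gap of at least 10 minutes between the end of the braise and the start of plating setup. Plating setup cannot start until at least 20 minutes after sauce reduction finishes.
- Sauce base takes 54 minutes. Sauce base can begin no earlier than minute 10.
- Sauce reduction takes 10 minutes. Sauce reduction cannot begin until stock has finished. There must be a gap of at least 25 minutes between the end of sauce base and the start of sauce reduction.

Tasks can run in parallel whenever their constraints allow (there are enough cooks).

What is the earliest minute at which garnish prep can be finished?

After its own release at minute 10, sauce base can start at minute 10 and finishes at minute 64.
Stock can start immediately at minute 0; it finishes at minute 31.
Sauce reduction cannot start until stock (finishes minute 31); sauce base (finishes minute 64, plus 25-minute gap → minute 89). The controlling bound is minute 89, so sauce reduction finishes at 89 + 10 = minute 99.
The braise has to wait for stock (finishes minute 31); sauce base (finishes minute 64). The latest of these is minute 64, so the braise runs minute 64 to 64 + 20 = minute 84.
Plating setup needs all of the braise (finishes minute 84, plus 10-minute gap → minute 94); sauce reduction (finishes minute 99, plus 20-minute gap → minute 119). That puts its earliest start at minute 119; it finishes at 119 + 23 = minute 142.
For garnish prep: plating setup (finishes minute 142); the braise (finishes minute 84); sauce reduction (finishes minute 99). Taking the maximum gives a start of minute 142, and it finishes at 142 + 26 = minute 168.

168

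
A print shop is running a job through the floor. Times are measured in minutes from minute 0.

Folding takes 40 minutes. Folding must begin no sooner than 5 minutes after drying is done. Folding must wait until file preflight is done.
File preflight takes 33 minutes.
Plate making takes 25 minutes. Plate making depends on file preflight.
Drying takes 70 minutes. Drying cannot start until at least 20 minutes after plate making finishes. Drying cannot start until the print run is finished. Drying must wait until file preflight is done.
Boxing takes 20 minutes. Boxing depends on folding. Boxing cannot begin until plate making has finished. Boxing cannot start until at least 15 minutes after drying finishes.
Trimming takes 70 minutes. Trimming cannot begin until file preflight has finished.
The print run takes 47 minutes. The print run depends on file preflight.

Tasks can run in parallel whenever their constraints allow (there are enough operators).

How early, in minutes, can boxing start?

File preflight can start immediately at minute 0; it finishes at minute 33.
The print run cannot begin until file preflight (finishes minute 33). It runs from minute 33 to 33 + 47 = minute 80.
After file preflight (finishes minute 33), plate making can start at minute 33 and finishes at minute 58.
Drying cannot start until plate making (finishes minute 58, plus 20-minute gap → minute 78); the print run (finishes minute 80); file preflight (finishes minute 33). The controlling bound is minute 80, so drying finishes at 80 + 70 = minute 150.
Folding needs all of drying (finishes minute 150, plus 5-minute gap → minute 155); file preflight (finishes minute 33). That puts its earliest start at minute 155; it finishes at 155 + 40 = minute 195.
Boxing waits on folding (finishes minute 195); plate making (finishes minute 58); drying (finishes minute 150, plus 15-minute gap → minute 165). The latest of these is minute 195, which is the earliest boxing can start.

195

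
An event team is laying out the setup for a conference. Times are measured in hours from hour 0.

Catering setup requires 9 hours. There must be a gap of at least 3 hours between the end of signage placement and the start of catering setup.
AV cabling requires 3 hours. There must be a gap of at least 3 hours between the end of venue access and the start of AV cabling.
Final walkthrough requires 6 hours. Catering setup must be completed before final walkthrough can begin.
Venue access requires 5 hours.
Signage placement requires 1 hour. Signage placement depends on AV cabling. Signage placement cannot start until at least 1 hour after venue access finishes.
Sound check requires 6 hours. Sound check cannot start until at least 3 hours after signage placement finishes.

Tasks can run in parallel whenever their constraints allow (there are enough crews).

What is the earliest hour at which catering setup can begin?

Venue access has no prerequisites, so it starts at hour 0 and finishes at hour 5.
AV cabling cannot begin until venue access (finishes hour 5, plus 3-hour gap → hour 8). It runs from hour 8 to 8 + 3 = hour 11.
For signage placement: AV cabling (finishes hour 11); venue access (finishes hour 5, plus 1-hour gap → hour 6). Taking the maximum gives a start of hour 11, and it finishes at 11 + 1 = hour 12.
Catering setup waits on signage placement (finishes hour 12, plus 3-hour gap → hour 15), so the earliest it can start is hour 15.

15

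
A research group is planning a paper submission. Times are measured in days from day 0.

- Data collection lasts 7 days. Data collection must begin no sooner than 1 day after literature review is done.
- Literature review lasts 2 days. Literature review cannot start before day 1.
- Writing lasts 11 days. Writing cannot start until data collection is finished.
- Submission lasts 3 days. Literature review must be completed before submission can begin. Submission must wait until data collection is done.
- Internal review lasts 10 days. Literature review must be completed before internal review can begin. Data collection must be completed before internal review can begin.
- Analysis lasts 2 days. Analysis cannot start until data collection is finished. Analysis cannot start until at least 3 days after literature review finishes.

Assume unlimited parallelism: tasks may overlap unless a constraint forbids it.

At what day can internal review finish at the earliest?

21

After its own release at day 1, literature review can start at day 1 and finishes at day 3.
Data collection waits on literature review (finishes day 3, plus 1-day gap → day 4), so it starts at day 4 and finishes at 4 + 7 = day 11.
For internal review: literature review (finishes day 3); data collection (finishes day 11). Taking the maximum gives a start of day 11, and it finishes at 11 + 10 = day 21.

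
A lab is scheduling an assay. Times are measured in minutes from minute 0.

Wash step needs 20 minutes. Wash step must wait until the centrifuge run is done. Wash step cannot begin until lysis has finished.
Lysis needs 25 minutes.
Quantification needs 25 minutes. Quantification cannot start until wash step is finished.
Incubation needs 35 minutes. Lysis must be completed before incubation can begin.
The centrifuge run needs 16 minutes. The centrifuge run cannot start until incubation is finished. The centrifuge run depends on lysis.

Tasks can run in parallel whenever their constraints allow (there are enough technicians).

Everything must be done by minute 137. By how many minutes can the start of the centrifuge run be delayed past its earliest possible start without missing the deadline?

16

Nothing blocks lysis, so it runs from minute 0 to minute 25.
Incubation cannot begin until lysis (finishes minute 25). It runs from minute 25 to 25 + 35 = minute 60.
The centrifuge run has to wait for incubation (finishes minute 60); lysis (finishes minute 25). The latest of these is minute 60, so the centrifuge run runs minute 60 to 60 + 16 = minute 76.

Working backward from the deadline:
Quantification has no dependents, so it just needs to finish by minute 137. Starting by 137 − 25 = minute 112 achieves that.
Wash step has to be done before quantification (must start by minute 112). That means finishing by minute 112, i.e. starting by 112 − 20 = minute 92.
The centrifuge run feeds into wash step (must start by minute 92); so the centrifuge run must finish by minute 92 and therefore start by minute 76.
So the centrifuge run can start as early as minute 60 and as late as minute 76, giving 76 − 60 = 16 minutes of slack.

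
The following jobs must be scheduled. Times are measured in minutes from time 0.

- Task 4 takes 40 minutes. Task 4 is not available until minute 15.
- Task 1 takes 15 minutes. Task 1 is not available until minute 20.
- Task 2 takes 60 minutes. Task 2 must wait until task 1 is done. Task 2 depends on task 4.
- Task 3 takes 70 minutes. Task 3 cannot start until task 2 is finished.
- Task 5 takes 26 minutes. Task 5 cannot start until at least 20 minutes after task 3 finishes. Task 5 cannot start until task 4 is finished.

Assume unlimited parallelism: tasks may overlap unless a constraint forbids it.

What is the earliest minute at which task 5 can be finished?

231

Task 4 waits on its own release at minute 15, so it starts at minute 15 and finishes at 15 + 40 = minute 55.
After its own release at minute 20, task 1 can start at minute 20 and finishes at minute 35.
For task 2: task 1 (finishes minute 35); task 4 (finishes minute 55). Taking the maximum gives a start of minute 55, and it finishes at 55 + 60 = minute 115.
After task 2 (finishes minute 115), task 3 can start at minute 115 and finishes at minute 185.
Task 5 has to wait for task 3 (finishes minute 185, plus 20-minute gap → minute 205); task 4 (finishes minute 55). The latest of these is minute 205, so task 5 runs minute 205 to 205 + 26 = minute 231.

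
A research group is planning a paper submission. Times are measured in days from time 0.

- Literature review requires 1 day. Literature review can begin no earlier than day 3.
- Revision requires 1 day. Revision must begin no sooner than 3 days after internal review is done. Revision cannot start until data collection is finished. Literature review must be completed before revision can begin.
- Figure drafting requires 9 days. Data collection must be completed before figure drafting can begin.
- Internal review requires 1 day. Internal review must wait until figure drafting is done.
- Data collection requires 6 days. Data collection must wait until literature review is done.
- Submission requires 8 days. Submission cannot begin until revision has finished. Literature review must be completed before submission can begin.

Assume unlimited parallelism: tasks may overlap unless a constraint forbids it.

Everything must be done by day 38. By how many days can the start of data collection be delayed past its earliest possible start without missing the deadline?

6

After its own release at day 3, literature review can start at day 3 and finishes at day 4.
Data collection cannot begin until literature review (finishes day 4). It runs from day 4 to 4 + 6 = day 10.

Working backward from the deadline:
Nothing follows submission; the deadline of day 38 is its only limit. It must start by 38 − 8 = day 30.
Revision has to be done before submission (must start by day 30). That means finishing by day 30, i.e. starting by 30 − 1 = day 29.
Internal review must finish before revision (must start by day 29, minus 3-day gap → day 26). With a 1-day duration, internal review must start by 26 − 1 = day 25.
Figure drafting feeds into internal review (must start by day 25); so figure drafting must finish by day 25 and therefore start by day 16.
Data collection has several dependents: figure drafting (must start by day 16); revision (must start by day 29). The earliest of those limits is day 16, so data collection must start by 16 − 6 = day 10.
So data collection can start as early as day 4 and as late as day 10, giving 10 − 4 = 6 days of slack.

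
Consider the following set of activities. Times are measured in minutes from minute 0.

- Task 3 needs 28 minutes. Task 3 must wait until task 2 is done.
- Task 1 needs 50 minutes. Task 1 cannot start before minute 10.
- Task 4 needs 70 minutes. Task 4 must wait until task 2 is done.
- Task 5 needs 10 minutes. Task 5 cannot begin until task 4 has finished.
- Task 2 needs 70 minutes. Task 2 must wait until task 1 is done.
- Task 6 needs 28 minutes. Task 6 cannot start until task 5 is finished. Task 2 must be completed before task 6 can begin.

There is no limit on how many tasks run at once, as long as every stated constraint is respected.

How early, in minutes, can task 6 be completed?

238

Task 1 cannot begin until its own release at minute 10. It runs from minute 10 to 10 + 50 = minute 60.
Task 2 waits on task 1 (finishes minute 60), so it starts at minute 60 and finishes at 60 + 70 = minute 130.
After task 2 (finishes minute 130), task 4 can start at minute 130 and finishes at minute 200.
Task 5 waits on task 4 (finishes minute 200), so it starts at minute 200 and finishes at 200 + 10 = minute 210.
For task 6: task 5 (finishes minute 210); task 2 (finishes minute 130). Taking the maximum gives a start of minute 210, and it finishes at 210 + 28 = minute 238.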